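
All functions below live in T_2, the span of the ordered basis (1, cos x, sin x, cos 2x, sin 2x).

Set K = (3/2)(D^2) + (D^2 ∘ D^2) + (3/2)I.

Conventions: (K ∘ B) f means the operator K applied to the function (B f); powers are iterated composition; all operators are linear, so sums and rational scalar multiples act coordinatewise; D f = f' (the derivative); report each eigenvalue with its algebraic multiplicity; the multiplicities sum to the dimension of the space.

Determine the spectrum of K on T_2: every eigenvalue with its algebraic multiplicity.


λ = 1 (multiplicity 2), λ = 3/2 (multiplicity 1), λ = 23/2 (multiplicity 2)

image of 1: 3/2
image of cos x: cos x
image of sin x: sin x
image of cos 2x: (23/2)cos 2x
image of sin 2x: (23/2)sin 2x
the matrix is diagonal; its diagonal is (3/2, 1, 1, 23/2, 23/2)
for a triangular matrix the eigenvalues are the diagonal entries, with algebraic multiplicity their repetition count


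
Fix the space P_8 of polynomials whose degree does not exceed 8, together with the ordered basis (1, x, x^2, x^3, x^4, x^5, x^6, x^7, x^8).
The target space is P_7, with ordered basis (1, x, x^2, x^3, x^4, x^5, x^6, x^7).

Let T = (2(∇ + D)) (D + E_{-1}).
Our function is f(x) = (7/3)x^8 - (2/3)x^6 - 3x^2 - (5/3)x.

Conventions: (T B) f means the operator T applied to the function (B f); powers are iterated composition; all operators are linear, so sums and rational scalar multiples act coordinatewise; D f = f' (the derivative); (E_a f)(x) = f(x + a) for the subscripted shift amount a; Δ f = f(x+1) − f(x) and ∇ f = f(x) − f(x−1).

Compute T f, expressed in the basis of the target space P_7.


D f = (56/3)x^7 - 4x^5 - 6x - 5/3
E_{-1} f = (7/3)x^8 - (56/3)x^7 + (194/3)x^6 - (380/3)x^5 + (460/3)x^4 - (352/3)x^3 + (157/3)x^2 - (31/3)x + 1/3
(D + E_{-1}) f = (7/3)x^8 + (194/3)x^6 - (392/3)x^5 + (460/3)x^4 - (352/3)x^3 + (157/3)x^2 - (49/3)x - 4/3
∇ (D + E_{-1}) f = (56/3)x^7 - (196/3)x^6 + (1556/3)x^5 - (5360/3)x^4 + 3344x^3 - 3614x^2 + 2130x - 537
D (D + E_{-1}) f = (56/3)x^7 + 388x^5 - (1960/3)x^4 + (1840/3)x^3 - 352x^2 + (314/3)x - 49/3
(∇ + D) (D + E_{-1}) f = (112/3)x^7 - (196/3)x^6 + (2720/3)x^5 - 2440x^4 + (11872/3)x^3 - 3966x^2 + (6704/3)x - 1660/3
(2(∇ + D)) (D + E_{-1}) f = (224/3)x^7 - (392/3)x^6 + (5440/3)x^5 - 4880x^4 + (23744/3)x^3 - 7932x^2 + (13408/3)x - 3320/3

the result is g(x) = (224/3)x^7 - (392/3)x^6 + (5440/3)x^5 - 4880x^4 + (23744/3)x^3 - 7932x^2 + (13408/3)x - 3320/3


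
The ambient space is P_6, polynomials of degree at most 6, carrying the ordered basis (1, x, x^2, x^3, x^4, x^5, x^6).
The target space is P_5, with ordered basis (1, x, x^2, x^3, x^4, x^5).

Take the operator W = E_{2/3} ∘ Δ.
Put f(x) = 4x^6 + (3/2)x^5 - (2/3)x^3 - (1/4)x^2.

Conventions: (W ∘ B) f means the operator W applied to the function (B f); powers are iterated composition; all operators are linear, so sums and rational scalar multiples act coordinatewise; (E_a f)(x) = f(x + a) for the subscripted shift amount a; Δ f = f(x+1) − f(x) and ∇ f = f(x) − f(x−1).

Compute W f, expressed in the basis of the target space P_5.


Δ f = 24x^5 + (135/2)x^4 + 95x^3 + 73x^2 + 29x + 55/12
E_{2/3} Δ f = 24x^5 + (295/2)x^4 + (1145/3)x^3 + (4627/9)x^2 + (9631/27)x + 32725/324

g(x) = 24x^5 + (295/2)x^4 + (1145/3)x^3 + (4627/9)x^2 + (9631/27)x + 32725/324


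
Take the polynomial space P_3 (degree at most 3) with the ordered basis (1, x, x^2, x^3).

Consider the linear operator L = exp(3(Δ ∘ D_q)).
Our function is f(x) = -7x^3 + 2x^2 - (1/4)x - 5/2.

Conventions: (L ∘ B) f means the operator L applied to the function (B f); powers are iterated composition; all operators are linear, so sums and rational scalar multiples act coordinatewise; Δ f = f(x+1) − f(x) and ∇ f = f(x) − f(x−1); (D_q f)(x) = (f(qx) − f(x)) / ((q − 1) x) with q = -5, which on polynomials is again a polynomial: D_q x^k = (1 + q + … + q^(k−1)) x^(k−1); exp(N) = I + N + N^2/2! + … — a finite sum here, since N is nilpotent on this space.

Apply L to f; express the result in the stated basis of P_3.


the image equals g(x) = -7x^3 + 2x^2 - (3529/4)x - 935/2

order-1 term: -882x - 465
the series for exp(3(Δ ∘ D_q)) f terminates at order 1
exp(3(Δ ∘ D_q)) f = -7x^3 + 2x^2 - (3529/4)x - 935/2


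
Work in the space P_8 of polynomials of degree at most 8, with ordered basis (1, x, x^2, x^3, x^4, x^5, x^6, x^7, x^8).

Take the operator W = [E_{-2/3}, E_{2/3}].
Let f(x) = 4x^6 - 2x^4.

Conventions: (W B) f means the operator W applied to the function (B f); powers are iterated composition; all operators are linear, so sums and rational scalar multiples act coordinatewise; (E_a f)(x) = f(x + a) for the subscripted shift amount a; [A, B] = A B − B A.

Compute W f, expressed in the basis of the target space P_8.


g(x) = 0

E_{2/3} f = 4x^6 + 16x^5 + (74/3)x^4 + (496/27)x^3 + (176/27)x^2 + (64/81)x - 32/729
E_{-2/3} E_{2/3} f = 4x^6 - 2x^4
E_{-2/3} f = 4x^6 - 16x^5 + (74/3)x^4 - (496/27)x^3 + (176/27)x^2 - (64/81)x - 32/729
E_{2/3} E_{-2/3} f = 4x^6 - 2x^4
[E_{-2/3}, E_{2/3}] f = 0


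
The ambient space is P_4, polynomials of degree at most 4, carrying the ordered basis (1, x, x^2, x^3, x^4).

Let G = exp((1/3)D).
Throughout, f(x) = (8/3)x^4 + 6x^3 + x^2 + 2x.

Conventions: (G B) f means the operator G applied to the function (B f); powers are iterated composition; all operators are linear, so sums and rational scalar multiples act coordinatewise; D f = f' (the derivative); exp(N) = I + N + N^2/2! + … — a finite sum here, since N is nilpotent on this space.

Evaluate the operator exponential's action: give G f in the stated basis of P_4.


g(x) = (8/3)x^4 + (86/9)x^3 + (79/9)x^2 + (410/81)x + 251/243

order-1 term: (32/9)x^3 + 6x^2 + (2/3)x + 2/3
order-2 term: (16/9)x^2 + 2x + 1/9
order-3 term: (32/81)x + 2/9
order-4 term: 8/243
the series for exp((1/3)D) f terminates at order 4
exp((1/3)D) f = (8/3)x^4 + (86/9)x^3 + (79/9)x^2 + (410/81)x + 251/243


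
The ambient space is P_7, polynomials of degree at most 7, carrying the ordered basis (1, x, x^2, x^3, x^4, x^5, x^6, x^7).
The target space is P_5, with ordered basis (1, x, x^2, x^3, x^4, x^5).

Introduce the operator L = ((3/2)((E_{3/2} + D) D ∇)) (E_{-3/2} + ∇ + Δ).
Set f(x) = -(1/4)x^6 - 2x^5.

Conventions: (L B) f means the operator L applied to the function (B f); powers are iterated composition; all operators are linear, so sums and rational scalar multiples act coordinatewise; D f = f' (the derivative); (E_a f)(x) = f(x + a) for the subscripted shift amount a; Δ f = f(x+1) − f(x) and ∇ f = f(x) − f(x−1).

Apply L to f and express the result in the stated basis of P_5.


E_{-3/2} f = -(1/4)x^6 + (1/4)x^5 + (105/16)x^4 - (225/8)x^3 + (3105/64)x^2 - (2511/64)x + 3159/256
∇ f = -(3/2)x^5 - (25/4)x^4 + 15x^3 - (65/4)x^2 + (17/2)x - 7/4
Δ f = -(3/2)x^5 - (55/4)x^4 - 25x^3 - (95/4)x^2 - (23/2)x - 9/4
(E_{-3/2} + ∇ + Δ) f = -(1/4)x^6 - (11/4)x^5 - (215/16)x^4 - (305/8)x^3 + (545/64)x^2 - (2703/64)x + 2135/256
∇ (E_{-3/2} + ∇ + Δ) f = -(3/2)x^5 - 10x^4 - (125/4)x^3 - (115/2)x^2 + (2877/32)x - 1247/16
D ∇ (E_{-3/2} + ∇ + Δ) f = -(15/2)x^4 - 40x^3 - (375/4)x^2 - 115x + 2877/32
E_{3/2} D ∇ (E_{-3/2} + ∇ + Δ) f = -(15/2)x^4 - 85x^3 - 375x^2 - (1535/2)x - 933/2
D D ∇ (E_{-3/2} + ∇ + Δ) f = -30x^3 - 120x^2 - (375/2)x - 115
(E_{3/2} + D) D ∇ (E_{-3/2} + ∇ + Δ) f = -(15/2)x^4 - 115x^3 - 495x^2 - 955x - 1163/2
((3/2)((E_{3/2} + D) D ∇)) (E_{-3/2} + ∇ + Δ) f = -(45/4)x^4 - (345/2)x^3 - (1485/2)x^2 - (2865/2)x - 3489/4

g(x) = -(45/4)x^4 - (345/2)x^3 - (1485/2)x^2 - (2865/2)x - 3489/4


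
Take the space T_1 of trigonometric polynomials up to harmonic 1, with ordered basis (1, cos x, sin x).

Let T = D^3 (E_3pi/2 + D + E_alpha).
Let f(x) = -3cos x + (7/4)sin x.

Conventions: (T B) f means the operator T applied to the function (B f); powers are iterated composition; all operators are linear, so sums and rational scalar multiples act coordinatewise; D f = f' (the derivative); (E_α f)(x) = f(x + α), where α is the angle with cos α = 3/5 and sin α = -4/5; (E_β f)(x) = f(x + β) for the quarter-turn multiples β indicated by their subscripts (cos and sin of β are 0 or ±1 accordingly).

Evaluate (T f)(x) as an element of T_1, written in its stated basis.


E_3pi/2 f = -(7/4)cos x - 3sin x
D f = (7/4)cos x + 3sin x
E_alpha f = -(16/5)cos x - (27/20)sin x
(E_3pi/2 + D + E_alpha) f = -(16/5)cos x - (27/20)sin x
D (E_3pi/2 + D + E_alpha) f = -(27/20)cos x + (16/5)sin x
D D (E_3pi/2 + D + E_alpha) f = (16/5)cos x + (27/20)sin x
D D D (E_3pi/2 + D + E_alpha) f = (27/20)cos x - (16/5)sin x

g(x) = (27/20)cos x - (16/5)sin x


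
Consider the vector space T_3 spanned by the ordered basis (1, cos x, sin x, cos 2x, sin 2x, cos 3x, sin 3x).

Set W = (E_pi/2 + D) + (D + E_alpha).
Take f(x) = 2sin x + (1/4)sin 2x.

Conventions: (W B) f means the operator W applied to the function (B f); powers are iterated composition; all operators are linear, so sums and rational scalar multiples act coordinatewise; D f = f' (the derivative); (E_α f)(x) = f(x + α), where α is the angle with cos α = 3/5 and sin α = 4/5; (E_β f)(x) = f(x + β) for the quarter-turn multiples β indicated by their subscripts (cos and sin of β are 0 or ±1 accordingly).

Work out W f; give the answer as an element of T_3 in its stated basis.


E_pi/2 f = 2cos x - (1/4)sin 2x
D f = 2cos x + (1/2)cos 2x
(E_pi/2 + D) f = 4cos x + (1/2)cos 2x - (1/4)sin 2x
D f = 2cos x + (1/2)cos 2x
E_alpha f = (8/5)cos x + (6/5)sin x + (6/25)cos 2x - (7/100)sin 2x
(D + E_alpha) f = (18/5)cos x + (6/5)sin x + (37/50)cos 2x - (7/100)sin 2x
((E_pi/2 + D) + (D + E_alpha)) f = (38/5)cos x + (6/5)sin x + (31/25)cos 2x - (8/25)sin 2x

the result is g(x) = (38/5)cos x + (6/5)sin x + (31/25)cos 2x - (8/25)sin 2x


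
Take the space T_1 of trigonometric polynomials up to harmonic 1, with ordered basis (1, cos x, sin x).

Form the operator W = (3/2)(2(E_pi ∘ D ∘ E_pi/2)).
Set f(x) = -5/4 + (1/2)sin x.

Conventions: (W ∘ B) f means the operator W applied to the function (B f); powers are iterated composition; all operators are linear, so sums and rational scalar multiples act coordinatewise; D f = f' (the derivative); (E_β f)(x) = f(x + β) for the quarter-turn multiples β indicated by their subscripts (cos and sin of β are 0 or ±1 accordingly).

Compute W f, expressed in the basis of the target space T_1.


the result is g(x) = (3/2)sin x

E_pi/2 f = -5/4 + (1/2)cos x
D E_pi/2 f = -(1/2)sin x
E_pi D E_pi/2 f = (1/2)sin x
(2(E_pi ∘ D ∘ E_pi/2)) f = sin x
((3/2)(2(E_pi ∘ D ∘ E_pi/2))) f = (3/2)sin x


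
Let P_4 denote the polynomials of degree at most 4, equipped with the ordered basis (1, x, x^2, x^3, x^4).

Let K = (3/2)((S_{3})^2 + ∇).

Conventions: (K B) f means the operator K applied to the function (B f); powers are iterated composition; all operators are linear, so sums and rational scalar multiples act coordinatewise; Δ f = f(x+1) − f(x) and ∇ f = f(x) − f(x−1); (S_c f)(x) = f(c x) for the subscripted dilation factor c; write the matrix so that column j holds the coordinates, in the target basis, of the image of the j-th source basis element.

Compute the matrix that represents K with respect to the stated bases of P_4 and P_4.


image of 1: 3/2
image of x: (27/2)x + 3/2
image of x^2: (243/2)x^2 + 3x - 3/2
image of x^3: (2187/2)x^3 + (9/2)x^2 - (9/2)x + 3/2
image of x^4: (19683/2)x^4 + 6x^3 - 9x^2 + 6x - 3/2
each image's coordinates form column j of the matrix

the matrix is [[3/2, 3/2, -3/2, 3/2, -3/2]; [0, 27/2, 3, -9/2, 6]; [0, 0, 243/2, 9/2, -9]; [0, 0, 0, 2187/2, 6]; [0, 0, 0, 0, 19683/2]] (rows listed top to bottom)


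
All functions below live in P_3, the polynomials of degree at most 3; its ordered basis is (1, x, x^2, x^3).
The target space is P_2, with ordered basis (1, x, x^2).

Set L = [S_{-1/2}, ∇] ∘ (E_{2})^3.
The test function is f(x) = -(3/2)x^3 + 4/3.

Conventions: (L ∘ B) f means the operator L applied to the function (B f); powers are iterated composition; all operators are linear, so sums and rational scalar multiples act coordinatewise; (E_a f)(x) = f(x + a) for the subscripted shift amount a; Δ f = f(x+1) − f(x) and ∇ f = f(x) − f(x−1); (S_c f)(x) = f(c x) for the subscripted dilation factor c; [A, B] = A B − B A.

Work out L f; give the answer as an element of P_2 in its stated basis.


the image equals g(x) = -(27/16)x^2 + (621/16)x - 3591/16

E_{2} f = -(3/2)x^3 - 9x^2 - 18x - 32/3
E_{2} E_{2} f = -(3/2)x^3 - 18x^2 - 72x - 284/3
E_{2} E_{2} E_{2} f = -(3/2)x^3 - 27x^2 - 162x - 968/3
∇ (E_{2})^3 f = -(9/2)x^2 - (99/2)x - 273/2
S_{-1/2} ∇ (E_{2})^3 f = -(9/8)x^2 + (99/4)x - 273/2
S_{-1/2} (E_{2})^3 f = (3/16)x^3 - (27/4)x^2 + 81x - 968/3
∇ S_{-1/2} (E_{2})^3 f = (9/16)x^2 - (225/16)x + 1407/16
[S_{-1/2}, ∇] (E_{2})^3 f = -(27/16)x^2 + (621/16)x - 3591/16


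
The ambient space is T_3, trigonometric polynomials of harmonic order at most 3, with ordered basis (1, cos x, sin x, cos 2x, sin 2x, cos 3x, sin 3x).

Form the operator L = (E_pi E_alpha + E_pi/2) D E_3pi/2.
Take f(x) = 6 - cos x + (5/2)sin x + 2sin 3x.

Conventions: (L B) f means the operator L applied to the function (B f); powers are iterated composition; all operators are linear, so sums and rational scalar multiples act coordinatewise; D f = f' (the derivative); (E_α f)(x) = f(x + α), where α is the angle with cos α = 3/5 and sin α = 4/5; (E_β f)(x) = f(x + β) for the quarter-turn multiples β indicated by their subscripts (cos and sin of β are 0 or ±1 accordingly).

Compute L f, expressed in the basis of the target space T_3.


E_3pi/2 f = 6 - (5/2)cos x - sin x + 2cos 3x
D E_3pi/2 f = -cos x + (5/2)sin x - 6sin 3x
E_alpha (D E_3pi/2) f = (7/5)cos x + (23/10)sin x - (264/125)cos 3x + (702/125)sin 3x
E_pi E_alpha (D E_3pi/2) f = -(7/5)cos x - (23/10)sin x + (264/125)cos 3x - (702/125)sin 3x
E_pi/2 (D E_3pi/2) f = (5/2)cos x + sin x + 6cos 3x
(E_pi E_alpha + E_pi/2) (D E_3pi/2) f = (11/10)cos x - (13/10)sin x + (1014/125)cos 3x - (702/125)sin 3x

the result is g(x) = (11/10)cos x - (13/10)sin x + (1014/125)cos 3x - (702/125)sin 3x


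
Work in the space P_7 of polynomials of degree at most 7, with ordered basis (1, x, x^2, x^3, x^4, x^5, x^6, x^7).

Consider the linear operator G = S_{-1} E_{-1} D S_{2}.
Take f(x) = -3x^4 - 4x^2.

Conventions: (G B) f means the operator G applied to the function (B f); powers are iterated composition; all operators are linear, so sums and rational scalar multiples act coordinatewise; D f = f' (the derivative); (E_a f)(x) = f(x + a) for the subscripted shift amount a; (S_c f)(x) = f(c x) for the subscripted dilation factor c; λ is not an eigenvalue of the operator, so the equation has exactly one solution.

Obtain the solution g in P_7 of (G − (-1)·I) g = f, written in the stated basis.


write g with unknown coordinates in the stated basis and equate coefficients in (G − (-1)·I) g = f
solving from the highest basis element down gives g = -3x^4 - 192x^3 + 4028x^2 + 40864x - 45088
check: G g = 192x^3 - 4032x^2 - 40864x + 45088
so G g − (-1)·g = -3x^4 - 4x^2 = f ✓

g(x) = -3x^4 - 192x^3 + 4028x^2 + 40864x - 45088


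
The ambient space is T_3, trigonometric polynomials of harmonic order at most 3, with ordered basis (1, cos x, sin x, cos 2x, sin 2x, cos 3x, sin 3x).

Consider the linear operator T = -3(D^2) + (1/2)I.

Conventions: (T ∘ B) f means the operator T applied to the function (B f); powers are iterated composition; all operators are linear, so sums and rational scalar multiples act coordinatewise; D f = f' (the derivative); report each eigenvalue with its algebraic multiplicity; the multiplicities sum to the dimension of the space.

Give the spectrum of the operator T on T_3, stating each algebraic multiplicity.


image of 1: 1/2
image of cos x: (7/2)cos x
image of sin x: (7/2)sin x
image of cos 2x: (25/2)cos 2x
image of sin 2x: (25/2)sin 2x
image of cos 3x: (55/2)cos 3x
image of sin 3x: (55/2)sin 3x
the matrix is diagonal; its diagonal is (1/2, 7/2, 7/2, 25/2, 25/2, 55/2, 55/2)
for a triangular matrix the eigenvalues are the diagonal entries, with algebraic multiplicity their repetition count

λ = 1/2 (multiplicity 1), λ = 7/2 (multiplicity 2), λ = 25/2 (multiplicity 2), λ = 55/2 (multiplicity 2)


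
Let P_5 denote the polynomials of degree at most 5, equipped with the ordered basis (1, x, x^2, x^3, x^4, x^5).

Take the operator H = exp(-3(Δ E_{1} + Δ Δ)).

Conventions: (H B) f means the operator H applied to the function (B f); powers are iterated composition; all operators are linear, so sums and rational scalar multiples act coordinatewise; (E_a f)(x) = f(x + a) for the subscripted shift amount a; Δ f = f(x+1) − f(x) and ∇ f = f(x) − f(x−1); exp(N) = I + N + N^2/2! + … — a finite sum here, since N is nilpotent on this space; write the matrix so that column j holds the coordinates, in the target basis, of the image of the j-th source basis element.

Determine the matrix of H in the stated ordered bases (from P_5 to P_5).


the matrix is [[1, -3, -6, 69, 327, -2856]; [0, 1, -6, -18, 276, 1635]; [0, 0, 1, -9, -36, 690]; [0, 0, 0, 1, -12, -60]; [0, 0, 0, 0, 1, -15]; [0, 0, 0, 0, 0, 1]] (rows listed top to bottom)

image of 1: 1
image of x: x - 3
image of x^2: x^2 - 6x - 6
image of x^3: x^3 - 9x^2 - 18x + 69
image of x^4: x^4 - 12x^3 - 36x^2 + 276x + 327
image of x^5: x^5 - 15x^4 - 60x^3 + 690x^2 + 1635x - 2856
each image's coordinates form column j of the matrix


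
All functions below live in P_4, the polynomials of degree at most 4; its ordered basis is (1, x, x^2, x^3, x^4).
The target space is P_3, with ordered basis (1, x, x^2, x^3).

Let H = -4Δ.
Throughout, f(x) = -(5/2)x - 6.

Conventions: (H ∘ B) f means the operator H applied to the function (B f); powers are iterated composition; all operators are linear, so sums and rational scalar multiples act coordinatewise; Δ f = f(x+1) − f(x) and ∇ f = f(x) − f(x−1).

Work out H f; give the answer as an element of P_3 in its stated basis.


the image equals g(x) = 10

Δ f = -5/2
(-4Δ) f = 10


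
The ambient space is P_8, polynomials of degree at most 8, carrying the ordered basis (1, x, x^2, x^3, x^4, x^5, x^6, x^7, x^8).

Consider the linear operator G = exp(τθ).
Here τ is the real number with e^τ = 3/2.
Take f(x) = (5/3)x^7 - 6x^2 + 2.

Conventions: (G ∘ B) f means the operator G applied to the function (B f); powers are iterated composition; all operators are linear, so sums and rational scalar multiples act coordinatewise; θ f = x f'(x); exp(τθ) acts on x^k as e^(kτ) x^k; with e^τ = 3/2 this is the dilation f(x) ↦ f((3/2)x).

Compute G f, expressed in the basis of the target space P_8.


exp(τθ) x^k = e^(kτ) x^k; with e^τ = 3/2 this sends x^k to (3/2)^k x^k
x^2 ↦ 9/4 x^2
x^7 ↦ 2187/128 x^7
applying this coordinatewise to f: exp(τθ) f = (3645/128)x^7 - (27/2)x^2 + 2

g(x) = (3645/128)x^7 - (27/2)x^2 + 2


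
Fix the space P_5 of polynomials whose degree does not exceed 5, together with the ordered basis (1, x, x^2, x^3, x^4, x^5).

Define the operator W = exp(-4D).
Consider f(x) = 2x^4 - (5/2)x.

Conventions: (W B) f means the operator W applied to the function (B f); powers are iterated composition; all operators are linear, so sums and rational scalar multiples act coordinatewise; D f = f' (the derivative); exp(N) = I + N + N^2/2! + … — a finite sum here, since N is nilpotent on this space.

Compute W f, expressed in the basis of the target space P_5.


order-1 term: -32x^3 + 10
order-2 term: 192x^2
order-3 term: -512x
order-4 term: 512
the series for exp(-4D) f terminates at order 4
exp(-4D) f = 2x^4 - 32x^3 + 192x^2 - (1029/2)x + 522

g(x) = 2x^4 - 32x^3 + 192x^2 - (1029/2)x + 522


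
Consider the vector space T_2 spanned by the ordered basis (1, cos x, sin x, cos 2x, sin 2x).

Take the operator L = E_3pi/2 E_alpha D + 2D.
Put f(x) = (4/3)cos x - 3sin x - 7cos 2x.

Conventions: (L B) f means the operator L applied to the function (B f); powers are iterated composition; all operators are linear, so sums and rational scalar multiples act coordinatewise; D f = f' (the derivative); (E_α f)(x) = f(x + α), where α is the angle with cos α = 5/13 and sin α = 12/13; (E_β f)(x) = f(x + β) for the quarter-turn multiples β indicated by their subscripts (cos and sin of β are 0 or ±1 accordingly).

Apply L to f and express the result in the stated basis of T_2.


D f = -3cos x - (4/3)sin x + 14sin 2x
E_alpha D f = -(31/13)cos x + (88/39)sin x + (1680/169)cos 2x - (1666/169)sin 2x
E_3pi/2 E_alpha D f = -(88/39)cos x - (31/13)sin x - (1680/169)cos 2x + (1666/169)sin 2x
D f = -3cos x - (4/3)sin x + 14sin 2x
(2D) f = -6cos x - (8/3)sin x + 28sin 2x
(E_3pi/2 E_alpha D + 2D) f = -(322/39)cos x - (197/39)sin x - (1680/169)cos 2x + (6398/169)sin 2x

the result is g(x) = -(322/39)cos x - (197/39)sin x - (1680/169)cos 2x + (6398/169)sin 2x


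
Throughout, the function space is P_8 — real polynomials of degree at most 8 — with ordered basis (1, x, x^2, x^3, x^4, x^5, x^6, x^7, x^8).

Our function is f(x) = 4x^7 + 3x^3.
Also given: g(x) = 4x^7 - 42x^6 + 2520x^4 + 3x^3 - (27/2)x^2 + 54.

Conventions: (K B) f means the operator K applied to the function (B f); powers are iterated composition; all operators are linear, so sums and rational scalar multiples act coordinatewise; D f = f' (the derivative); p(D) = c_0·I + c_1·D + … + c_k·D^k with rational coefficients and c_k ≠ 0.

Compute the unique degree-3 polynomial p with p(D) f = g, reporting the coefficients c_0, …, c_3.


c_0 = 1, c_1 = -3/2, c_2 = 0, c_3 = 3

D^0 f = 4x^7 + 3x^3
D^1 f = 28x^6 + 9x^2
D^2 f = 168x^5 + 18x
D^3 f = 840x^4 + 18
matching coefficients of g against c_0 f + c_1 Df + … from the top degree down determines the c_i
solution: c_0 = 1, c_1 = -3/2, c_2 = 0, c_3 = 3


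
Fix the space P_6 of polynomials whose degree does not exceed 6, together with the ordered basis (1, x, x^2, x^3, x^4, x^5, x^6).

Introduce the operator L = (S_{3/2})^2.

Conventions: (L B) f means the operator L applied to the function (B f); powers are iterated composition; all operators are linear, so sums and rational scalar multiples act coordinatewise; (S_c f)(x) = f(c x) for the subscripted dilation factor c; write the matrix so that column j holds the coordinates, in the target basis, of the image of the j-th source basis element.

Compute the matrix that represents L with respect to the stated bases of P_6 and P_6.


image of 1: 1
image of x: (9/4)x
image of x^2: (81/16)x^2
image of x^3: (729/64)x^3
image of x^4: (6561/256)x^4
image of x^5: (59049/1024)x^5
image of x^6: (531441/4096)x^6
each image's coordinates form column j of the matrix

the matrix is [[1, 0, 0, 0, 0, 0, 0]; [0, 9/4, 0, 0, 0, 0, 0]; [0, 0, 81/16, 0, 0, 0, 0]; [0, 0, 0, 729/64, 0, 0, 0]; [0, 0, 0, 0, 6561/256, 0, 0]; [0, 0, 0, 0, 0, 59049/1024, 0]; [0, 0, 0, 0, 0, 0, 531441/4096]] (rows listed top to bottom)


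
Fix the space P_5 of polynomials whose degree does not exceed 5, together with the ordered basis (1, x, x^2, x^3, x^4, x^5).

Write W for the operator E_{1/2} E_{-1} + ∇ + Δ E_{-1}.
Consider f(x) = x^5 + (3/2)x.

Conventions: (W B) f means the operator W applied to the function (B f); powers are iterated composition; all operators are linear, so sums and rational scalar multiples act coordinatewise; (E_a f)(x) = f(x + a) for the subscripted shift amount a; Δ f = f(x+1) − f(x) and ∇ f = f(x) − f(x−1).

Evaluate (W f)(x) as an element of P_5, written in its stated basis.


the result is g(x) = x^5 + (15/2)x^4 - (35/2)x^3 + (75/4)x^2 - (131/16)x + 135/32

E_{-1} f = x^5 - 5x^4 + 10x^3 - 10x^2 + (13/2)x - 5/2
E_{1/2} E_{-1} f = x^5 - (5/2)x^4 + (5/2)x^3 - (5/4)x^2 + (29/16)x - 25/32
∇ f = 5x^4 - 10x^3 + 10x^2 - 5x + 5/2
E_{-1} f = x^5 - 5x^4 + 10x^3 - 10x^2 + (13/2)x - 5/2
Δ E_{-1} f = 5x^4 - 10x^3 + 10x^2 - 5x + 5/2
(E_{1/2} E_{-1} + ∇ + Δ E_{-1}) f = x^5 + (15/2)x^4 - (35/2)x^3 + (75/4)x^2 - (131/16)x + 135/32


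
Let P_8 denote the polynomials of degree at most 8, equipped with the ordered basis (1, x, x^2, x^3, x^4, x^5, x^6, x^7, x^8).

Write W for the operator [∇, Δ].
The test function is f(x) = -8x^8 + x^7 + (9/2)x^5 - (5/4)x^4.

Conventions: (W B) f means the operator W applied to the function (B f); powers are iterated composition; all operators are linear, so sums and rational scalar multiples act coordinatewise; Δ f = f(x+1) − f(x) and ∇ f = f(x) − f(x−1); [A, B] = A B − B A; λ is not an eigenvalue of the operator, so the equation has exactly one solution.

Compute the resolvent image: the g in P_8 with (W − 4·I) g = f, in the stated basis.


write g with unknown coordinates in the stated basis and equate coefficients in (W − 4·I) g = f
solving from the highest basis element down gives g = 2x^8 - (1/4)x^7 - (9/8)x^5 + (5/16)x^4
check: W g = 0
so W g − 4·g = -8x^8 + x^7 + (9/2)x^5 - (5/4)x^4 = f ✓

the result is g(x) = 2x^8 - (1/4)x^7 - (9/8)x^5 + (5/16)x^4


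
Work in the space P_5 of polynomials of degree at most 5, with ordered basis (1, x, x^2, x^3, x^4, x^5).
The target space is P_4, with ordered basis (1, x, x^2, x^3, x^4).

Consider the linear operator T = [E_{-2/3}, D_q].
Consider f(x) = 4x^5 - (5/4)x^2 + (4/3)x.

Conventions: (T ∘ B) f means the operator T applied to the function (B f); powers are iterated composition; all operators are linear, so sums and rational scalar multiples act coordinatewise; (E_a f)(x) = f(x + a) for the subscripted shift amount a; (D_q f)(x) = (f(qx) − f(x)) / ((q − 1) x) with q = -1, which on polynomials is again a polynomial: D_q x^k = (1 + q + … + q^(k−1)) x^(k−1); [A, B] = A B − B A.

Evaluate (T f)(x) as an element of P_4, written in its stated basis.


D_q f = 4x^4 + 4/3
E_{-2/3} D_q f = 4x^4 - (32/3)x^3 + (32/3)x^2 - (128/27)x + 172/81
E_{-2/3} f = 4x^5 - (40/3)x^4 + (160/9)x^3 - (1415/108)x^2 + (563/81)x - 479/243
D_q E_{-2/3} f = 4x^4 + (160/9)x^2 + 563/81
[E_{-2/3}, D_q] f = -(32/3)x^3 - (64/9)x^2 - (128/27)x - 391/81

g(x) = -(32/3)x^3 - (64/9)x^2 - (128/27)x - 391/81


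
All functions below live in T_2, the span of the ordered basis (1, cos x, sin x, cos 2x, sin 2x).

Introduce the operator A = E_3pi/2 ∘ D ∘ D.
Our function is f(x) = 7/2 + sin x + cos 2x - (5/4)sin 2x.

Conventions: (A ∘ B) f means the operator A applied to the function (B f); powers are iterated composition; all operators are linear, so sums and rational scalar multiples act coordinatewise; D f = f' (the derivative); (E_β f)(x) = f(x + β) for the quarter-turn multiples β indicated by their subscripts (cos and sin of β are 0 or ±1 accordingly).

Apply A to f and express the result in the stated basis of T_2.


the image equals g(x) = cos x + 4cos 2x - 5sin 2x

D f = cos x - (5/2)cos 2x - 2sin 2x
D D f = -sin x - 4cos 2x + 5sin 2x
E_3pi/2 D D f = cos x + 4cos 2x - 5sin 2x


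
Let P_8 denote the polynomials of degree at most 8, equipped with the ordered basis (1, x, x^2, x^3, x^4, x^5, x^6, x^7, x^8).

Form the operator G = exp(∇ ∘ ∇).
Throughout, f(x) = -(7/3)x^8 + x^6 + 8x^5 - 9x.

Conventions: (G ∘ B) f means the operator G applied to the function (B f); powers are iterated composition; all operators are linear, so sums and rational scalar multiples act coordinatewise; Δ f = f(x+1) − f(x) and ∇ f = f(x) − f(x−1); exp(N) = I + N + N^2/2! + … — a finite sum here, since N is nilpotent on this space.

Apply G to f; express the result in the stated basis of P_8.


order-1 term: -(392/3)x^6 + 784x^5 - (6770/3)x^4 + 3960x^3 - (12962/3)x^2 + 2732x - 2312/3
order-2 term: -1960x^4 + 15680x^3 - 50780x^2 + 78160x - 47808
order-3 term: -7840x^2 + 47040x - 74360
order-4 term: -3920
the series for exp(∇ ∘ ∇) f terminates at order 4
exp(∇ ∘ ∇) f = -(7/3)x^8 - (389/3)x^6 + 792x^5 - (12650/3)x^4 + 19640x^3 - (188822/3)x^2 + 127923x - 380576/3

the result is g(x) = -(7/3)x^8 - (389/3)x^6 + 792x^5 - (12650/3)x^4 + 19640x^3 - (188822/3)x^2 + 127923x - 380576/3


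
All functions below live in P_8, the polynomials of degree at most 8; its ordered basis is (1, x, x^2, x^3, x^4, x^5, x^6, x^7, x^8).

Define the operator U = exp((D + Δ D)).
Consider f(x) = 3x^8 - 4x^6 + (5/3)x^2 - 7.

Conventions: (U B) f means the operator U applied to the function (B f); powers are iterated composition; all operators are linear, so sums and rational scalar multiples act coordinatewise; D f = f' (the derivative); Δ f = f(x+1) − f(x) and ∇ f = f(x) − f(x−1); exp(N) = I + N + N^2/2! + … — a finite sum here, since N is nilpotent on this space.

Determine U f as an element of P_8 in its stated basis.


g(x) = 3x^8 + 24x^7 + 248x^6 + 1656x^5 + 8430x^4 + 32128x^3 + (258989/3)x^2 + (441082/3)x + 119949

order-1 term: 24x^7 + 168x^6 + 480x^5 + 720x^4 + 600x^3 + 264x^2 + (154/3)x + 10/3
order-2 term: 84x^6 + 1008x^5 + 4980x^4 + 12960x^3 + 18720x^2 + 14208x + 13253/3
order-3 term: 168x^5 + 2520x^4 + 15040x^3 + 44640x^2 + 65880x + 38664
order-4 term: 210x^4 + 3360x^3 + 20100x^2 + 53280x + 52800
order-5 term: 168x^3 + 2520x^2 + 12576x + 20880
order-6 term: 84x^2 + 1008x + 3020
order-7 term: 24x + 168
order-8 term: 3
the series for exp((D + Δ D)) f terminates at order 8
exp((D + Δ D)) f = 3x^8 + 24x^7 + 248x^6 + 1656x^5 + 8430x^4 + 32128x^3 + (258989/3)x^2 + (441082/3)x + 119949


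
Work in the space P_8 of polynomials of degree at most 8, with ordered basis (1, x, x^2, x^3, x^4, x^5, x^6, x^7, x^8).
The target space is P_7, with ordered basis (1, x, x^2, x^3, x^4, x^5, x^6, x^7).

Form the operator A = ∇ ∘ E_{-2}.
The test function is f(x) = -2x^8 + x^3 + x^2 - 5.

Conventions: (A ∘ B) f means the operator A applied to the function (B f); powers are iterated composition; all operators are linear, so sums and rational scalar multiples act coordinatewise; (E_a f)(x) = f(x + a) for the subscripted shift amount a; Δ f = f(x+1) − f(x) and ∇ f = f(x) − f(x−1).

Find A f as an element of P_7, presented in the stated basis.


E_{-2} f = -2x^8 + 32x^7 - 224x^6 + 896x^5 - 2240x^4 + 3585x^3 - 3589x^2 + 2056x - 521
∇ E_{-2} f = -16x^7 + 280x^6 - 2128x^5 + 9100x^4 - 23632x^3 + 37243x^2 - 32957x + 12624

g(x) = -16x^7 + 280x^6 - 2128x^5 + 9100x^4 - 23632x^3 + 37243x^2 - 32957x + 12624


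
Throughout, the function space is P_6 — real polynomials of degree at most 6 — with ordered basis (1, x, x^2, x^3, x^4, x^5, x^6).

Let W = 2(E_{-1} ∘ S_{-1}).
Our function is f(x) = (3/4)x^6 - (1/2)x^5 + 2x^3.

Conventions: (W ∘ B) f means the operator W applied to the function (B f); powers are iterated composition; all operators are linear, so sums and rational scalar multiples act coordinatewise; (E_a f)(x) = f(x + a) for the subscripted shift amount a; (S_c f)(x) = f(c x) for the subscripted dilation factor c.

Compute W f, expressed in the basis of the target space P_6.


the image equals g(x) = (3/2)x^6 - 8x^5 + (35/2)x^4 - 24x^3 + (49/2)x^2 - 16x + 9/2

S_{-1} f = (3/4)x^6 + (1/2)x^5 - 2x^3
E_{-1} S_{-1} f = (3/4)x^6 - 4x^5 + (35/4)x^4 - 12x^3 + (49/4)x^2 - 8x + 9/4
(2(E_{-1} ∘ S_{-1})) f = (3/2)x^6 - 8x^5 + (35/2)x^4 - 24x^3 + (49/2)x^2 - 16x + 9/2


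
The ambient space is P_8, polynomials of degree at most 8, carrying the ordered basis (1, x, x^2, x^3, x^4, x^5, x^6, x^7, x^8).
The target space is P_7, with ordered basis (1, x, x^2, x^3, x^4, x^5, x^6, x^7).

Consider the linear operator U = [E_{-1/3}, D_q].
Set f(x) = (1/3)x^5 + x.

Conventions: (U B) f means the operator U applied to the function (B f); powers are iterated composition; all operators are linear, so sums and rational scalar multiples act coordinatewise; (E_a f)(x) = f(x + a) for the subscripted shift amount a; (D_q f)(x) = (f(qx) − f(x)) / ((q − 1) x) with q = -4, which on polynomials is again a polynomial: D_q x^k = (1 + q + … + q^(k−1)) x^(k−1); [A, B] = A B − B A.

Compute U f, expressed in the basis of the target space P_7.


D_q f = (205/3)x^4 + 1
E_{-1/3} D_q f = (205/3)x^4 - (820/9)x^3 + (410/9)x^2 - (820/81)x + 448/243
E_{-1/3} f = (1/3)x^5 - (5/9)x^4 + (10/27)x^3 - (10/81)x^2 + (248/243)x - 244/729
D_q E_{-1/3} f = (205/3)x^4 + (85/3)x^3 + (130/27)x^2 + (10/27)x + 248/243
[E_{-1/3}, D_q] f = -(1075/9)x^3 + (1100/27)x^2 - (850/81)x + 200/243

the image equals g(x) = -(1075/9)x^3 + (1100/27)x^2 - (850/81)x + 200/243


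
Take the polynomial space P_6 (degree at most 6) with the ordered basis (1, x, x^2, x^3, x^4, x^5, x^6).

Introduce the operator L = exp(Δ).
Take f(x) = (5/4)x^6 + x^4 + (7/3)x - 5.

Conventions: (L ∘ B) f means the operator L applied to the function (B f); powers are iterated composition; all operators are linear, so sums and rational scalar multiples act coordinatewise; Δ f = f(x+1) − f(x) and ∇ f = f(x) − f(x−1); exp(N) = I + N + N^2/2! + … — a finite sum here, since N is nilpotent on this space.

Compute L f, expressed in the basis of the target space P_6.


order-1 term: (15/2)x^5 + (75/4)x^4 + 29x^3 + (99/4)x^2 + (23/2)x + 55/12
order-2 term: (75/4)x^4 + 75x^3 + (549/4)x^2 + (249/2)x + 183/4
order-3 term: 25x^3 + (225/2)x^2 + (383/2)x + 237/2
order-4 term: (75/4)x^2 + 75x + 329/4
order-5 term: (15/2)x + 75/4
order-6 term: 5/4
the series for exp(Δ) f terminates at order 6
exp(Δ) f = (5/4)x^6 + (15/2)x^5 + (77/2)x^4 + 129x^3 + (1173/4)x^2 + (1237/3)x + 3193/12

the result is g(x) = (5/4)x^6 + (15/2)x^5 + (77/2)x^4 + 129x^3 + (1173/4)x^2 + (1237/3)x + 3193/12


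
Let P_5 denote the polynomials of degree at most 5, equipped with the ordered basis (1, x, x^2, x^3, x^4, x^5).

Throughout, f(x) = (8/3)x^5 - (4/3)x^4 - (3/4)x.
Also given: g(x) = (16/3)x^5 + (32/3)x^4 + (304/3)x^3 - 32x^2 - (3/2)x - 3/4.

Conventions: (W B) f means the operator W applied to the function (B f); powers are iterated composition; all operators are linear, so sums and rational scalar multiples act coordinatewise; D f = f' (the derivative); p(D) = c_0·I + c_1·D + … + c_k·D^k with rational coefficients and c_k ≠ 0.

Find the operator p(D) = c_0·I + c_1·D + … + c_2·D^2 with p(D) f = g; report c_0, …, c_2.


D^0 f = (8/3)x^5 - (4/3)x^4 - (3/4)x
D^1 f = (40/3)x^4 - (16/3)x^3 - 3/4
D^2 f = (160/3)x^3 - 16x^2
matching coefficients of g against c_0 f + c_1 Df + … from the top degree down determines the c_i
solution: c_0 = 2, c_1 = 1, c_2 = 2

p(D) = 2·I + D + 2·D^2, i.e. c_0 = 2, c_1 = 1, c_2 = 2


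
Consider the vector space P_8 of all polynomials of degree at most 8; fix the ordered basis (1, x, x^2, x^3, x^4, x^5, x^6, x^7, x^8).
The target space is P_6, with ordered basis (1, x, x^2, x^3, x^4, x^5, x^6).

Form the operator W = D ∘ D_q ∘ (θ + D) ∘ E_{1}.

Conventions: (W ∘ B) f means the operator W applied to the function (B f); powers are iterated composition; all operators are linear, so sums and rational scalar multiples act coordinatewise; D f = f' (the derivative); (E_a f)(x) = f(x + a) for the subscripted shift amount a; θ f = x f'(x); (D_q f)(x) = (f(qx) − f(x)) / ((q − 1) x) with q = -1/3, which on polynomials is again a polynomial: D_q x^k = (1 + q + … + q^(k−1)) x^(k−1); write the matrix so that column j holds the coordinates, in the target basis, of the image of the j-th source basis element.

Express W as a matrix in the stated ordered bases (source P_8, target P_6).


the matrix is [[0, 0, 4/3, 6, 16, 100/3, 60, 98, 448/3]; [0, 0, 0, 14/3, 224/9, 700/9, 560/3, 3430/9, 6272/9]; [0, 0, 0, 0, 80/9, 500/9, 200, 4900/9, 11200/9]; [0, 0, 0, 0, 0, 1220/81, 976/9, 11956/27, 109312/81]; [0, 0, 0, 0, 0, 0, 1820/81, 44590/243, 203840/243]; [0, 0, 0, 0, 0, 0, 0, 7658/243, 70016/243]; [0, 0, 0, 0, 0, 0, 0, 0, 91840/2187]] (rows listed top to bottom)

image of 1: 0
image of x: 0
image of x^2: 4/3
image of x^3: (14/3)x + 6
image of x^4: (80/9)x^2 + (224/9)x + 16
image of x^5: (1220/81)x^3 + (500/9)x^2 + (700/9)x + 100/3
image of x^6: (1820/81)x^4 + (976/9)x^3 + 200x^2 + (560/3)x + 60
image of x^7: (7658/243)x^5 + (44590/243)x^4 + (11956/27)x^3 + (4900/9)x^2 + (3430/9)x + 98
image of x^8: (91840/2187)x^6 + (70016/243)x^5 + (203840/243)x^4 + (109312/81)x^3 + (11200/9)x^2 + (6272/9)x + 448/3
each image's coordinates form column j of the matrix


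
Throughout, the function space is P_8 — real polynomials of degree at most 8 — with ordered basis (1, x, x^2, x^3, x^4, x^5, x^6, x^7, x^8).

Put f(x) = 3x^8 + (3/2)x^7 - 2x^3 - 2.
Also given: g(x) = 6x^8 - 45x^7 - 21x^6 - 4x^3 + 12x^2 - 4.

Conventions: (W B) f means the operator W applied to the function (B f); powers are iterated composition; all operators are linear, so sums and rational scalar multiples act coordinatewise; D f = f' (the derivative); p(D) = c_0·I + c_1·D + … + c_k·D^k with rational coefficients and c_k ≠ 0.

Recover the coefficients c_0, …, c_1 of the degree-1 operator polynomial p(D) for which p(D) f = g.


c_0 = 2, c_1 = -2

D^0 f = 3x^8 + (3/2)x^7 - 2x^3 - 2
D^1 f = 24x^7 + (21/2)x^6 - 6x^2
matching coefficients of g against c_0 f + c_1 Df + … from the top degree down determines the c_i
solution: c_0 = 2, c_1 = -2


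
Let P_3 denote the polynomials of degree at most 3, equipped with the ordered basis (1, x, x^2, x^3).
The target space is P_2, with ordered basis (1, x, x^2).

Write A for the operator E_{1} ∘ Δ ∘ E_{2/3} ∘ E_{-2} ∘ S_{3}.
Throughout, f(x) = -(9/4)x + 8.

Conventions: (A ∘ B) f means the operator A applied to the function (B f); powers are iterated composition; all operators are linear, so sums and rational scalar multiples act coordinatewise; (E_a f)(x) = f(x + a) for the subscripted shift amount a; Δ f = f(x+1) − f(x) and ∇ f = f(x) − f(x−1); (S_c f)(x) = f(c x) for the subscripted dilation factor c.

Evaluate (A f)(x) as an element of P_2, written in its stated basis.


S_{3} f = -(27/4)x + 8
E_{-2} S_{3} f = -(27/4)x + 43/2
E_{2/3} E_{-2} S_{3} f = -(27/4)x + 17
Δ E_{2/3} E_{-2} S_{3} f = -27/4
E_{1} (Δ ∘ E_{2/3} ∘ E_{-2}) S_{3} f = -27/4

the result is g(x) = -27/4


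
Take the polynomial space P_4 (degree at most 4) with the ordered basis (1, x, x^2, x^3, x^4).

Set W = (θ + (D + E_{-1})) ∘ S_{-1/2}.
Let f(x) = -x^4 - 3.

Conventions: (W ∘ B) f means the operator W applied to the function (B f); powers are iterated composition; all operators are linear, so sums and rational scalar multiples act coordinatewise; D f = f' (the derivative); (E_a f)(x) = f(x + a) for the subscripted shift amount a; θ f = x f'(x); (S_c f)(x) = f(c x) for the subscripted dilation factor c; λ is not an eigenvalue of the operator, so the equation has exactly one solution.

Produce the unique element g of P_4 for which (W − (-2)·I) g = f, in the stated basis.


write g with unknown coordinates in the stated basis and equate coefficients in (W − (-2)·I) g = f
solving from the highest basis element down gives g = -(16/37)x^4 + (24/407)x^2 - (4/37)x - 1216/1221
check: W g = -(5/37)x^4 - (48/407)x^2 + (8/37)x - 1231/1221
so W g − (-2)·g = -x^4 - 3 = f ✓

the image equals g(x) = -(16/37)x^4 + (24/407)x^2 - (4/37)x - 1216/1221


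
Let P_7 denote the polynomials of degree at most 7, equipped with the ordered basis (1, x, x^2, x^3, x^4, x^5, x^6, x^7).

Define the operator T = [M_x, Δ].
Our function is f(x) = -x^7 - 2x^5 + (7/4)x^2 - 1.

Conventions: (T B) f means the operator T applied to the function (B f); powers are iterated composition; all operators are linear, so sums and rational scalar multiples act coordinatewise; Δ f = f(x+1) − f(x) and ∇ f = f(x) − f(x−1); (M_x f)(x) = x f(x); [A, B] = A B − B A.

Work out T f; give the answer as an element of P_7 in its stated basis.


g(x) = x^7 + 7x^6 + 23x^5 + 45x^4 + 55x^3 + (157/4)x^2 + (27/2)x + 9/4

Δ f = -7x^6 - 21x^5 - 45x^4 - 55x^3 - 41x^2 - (27/2)x - 5/4
M_x Δ f = -7x^7 - 21x^6 - 45x^5 - 55x^4 - 41x^3 - (27/2)x^2 - (5/4)x
M_x f = -x^8 - 2x^6 + (7/4)x^3 - x
Δ M_x f = -8x^7 - 28x^6 - 68x^5 - 100x^4 - 96x^3 - (211/4)x^2 - (59/4)x - 9/4
[M_x, Δ] f = x^7 + 7x^6 + 23x^5 + 45x^4 + 55x^3 + (157/4)x^2 + (27/2)x + 9/4


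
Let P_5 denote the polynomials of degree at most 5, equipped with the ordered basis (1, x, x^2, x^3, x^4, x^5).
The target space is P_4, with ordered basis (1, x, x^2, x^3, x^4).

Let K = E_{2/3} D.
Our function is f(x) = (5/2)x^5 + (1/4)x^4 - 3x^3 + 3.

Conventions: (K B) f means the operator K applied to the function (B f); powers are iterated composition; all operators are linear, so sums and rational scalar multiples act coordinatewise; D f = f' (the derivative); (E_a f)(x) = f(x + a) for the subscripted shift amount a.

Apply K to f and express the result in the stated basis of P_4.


the image equals g(x) = (25/2)x^4 + (103/3)x^3 + (79/3)x^2 + (112/27)x - 100/81

D f = (25/2)x^4 + x^3 - 9x^2
E_{2/3} D f = (25/2)x^4 + (103/3)x^3 + (79/3)x^2 + (112/27)x - 100/81
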